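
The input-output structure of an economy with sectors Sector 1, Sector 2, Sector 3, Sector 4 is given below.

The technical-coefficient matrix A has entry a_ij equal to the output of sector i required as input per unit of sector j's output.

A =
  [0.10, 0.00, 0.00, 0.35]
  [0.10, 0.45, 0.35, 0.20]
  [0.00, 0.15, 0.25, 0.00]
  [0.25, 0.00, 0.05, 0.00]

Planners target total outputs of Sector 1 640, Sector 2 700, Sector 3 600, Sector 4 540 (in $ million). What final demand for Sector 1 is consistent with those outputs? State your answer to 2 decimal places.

d_1 = 387.00

I − A =
  [   0.90     0.00     0.00    -0.35]
  [  -0.10     0.55    -0.35    -0.20]
  [   0.00    -0.15     0.75     0.00]
  [  -0.25     0.00    -0.05     1.00]
d = (I − A) x:
  d_1 = (+0.90)·640 + (+0.00)·700 + (+0.00)·600 + (-0.35)·540 = 387.00
  d_2 = (-0.10)·640 + (+0.55)·700 + (-0.35)·600 + (-0.20)·540 = 3.00
  d_3 = (+0.00)·640 + (-0.15)·700 + (+0.75)·600 + (+0.00)·540 = 345.00
  d_4 = (-0.25)·640 + (+0.00)·700 + (-0.05)·600 + (+1.00)·540 = 350.00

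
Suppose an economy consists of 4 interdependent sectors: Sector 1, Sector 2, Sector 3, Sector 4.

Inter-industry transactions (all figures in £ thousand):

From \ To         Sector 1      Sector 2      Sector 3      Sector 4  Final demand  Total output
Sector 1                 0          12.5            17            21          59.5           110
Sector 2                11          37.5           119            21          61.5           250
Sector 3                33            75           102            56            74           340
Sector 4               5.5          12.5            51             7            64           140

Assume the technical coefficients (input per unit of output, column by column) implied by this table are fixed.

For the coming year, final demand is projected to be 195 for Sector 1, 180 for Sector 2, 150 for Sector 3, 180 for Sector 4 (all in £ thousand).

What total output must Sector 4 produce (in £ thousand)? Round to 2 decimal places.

x_4 = 377.44

Technical coefficients a_ij = z_ij / X_j:
  a_11 = 0/110 = 0.00, a_21 = 11/110 = 0.10, a_31 = 33/110 = 0.30, a_41 = 5.5/110 = 0.05
  a_12 = 12.5/250 = 0.05, a_22 = 37.5/250 = 0.15, a_32 = 75/250 = 0.30, a_42 = 12.5/250 = 0.05
  a_13 = 17/340 = 0.05, a_23 = 119/340 = 0.35, a_33 = 102/340 = 0.30, a_43 = 51/340 = 0.15
  a_14 = 21/140 = 0.15, a_24 = 21/140 = 0.15, a_34 = 56/140 = 0.40, a_44 = 7/140 = 0.05
I − A =
  [   1.00    -0.05    -0.05    -0.15]
  [  -0.10     0.85    -0.35    -0.15]
  [  -0.30    -0.30     0.70    -0.40]
  [  -0.05    -0.05    -0.15     0.95]
Compute the cofactors C_ij = (−1)^(i+j)·(3×3 minor ij) of I−A; the adjugate is their transpose:
adj(I−A) = Cᵀ =
  [ 0.39550   0.05750   0.07950   0.10500]
  [ 0.17925   0.57775   0.35975   0.27100]
  [ 0.28975   0.32025   0.78775   0.42800]
  [ 0.07600   0.08400   0.14750   0.46700]
det(I−A) = Σ_j (I−A)_1j·C_1j = (1.00)(0.39550) + (-0.05)(0.17925) + (-0.05)(0.28975) + (-0.15)(0.07600) = 0.36065
(I − A)⁻¹ = adj(I−A) / det(I−A) ≈
  [   1.0966     0.1594     0.2204     0.2911]
  [   0.4970     1.6020     0.9975     0.7514]
  [   0.8034     0.8880     2.1843     1.1867]
  [   0.2107     0.2329     0.4090     1.2949]
x = (I − A)⁻¹ d = adj(I−A)·d / det(I−A), with det(I−A) = 0.36065:
  x_1 = (0.39550·195 + 0.05750·180 + 0.07950·150 + 0.10500·180) / 0.36065 = 118.2975 / 0.36065 ≈ 328.01
  x_2 = (0.17925·195 + 0.57775·180 + 0.35975·150 + 0.27100·180) / 0.36065 = 241.69125 / 0.36065 ≈ 670.15
  x_3 = (0.28975·195 + 0.32025·180 + 0.78775·150 + 0.42800·180) / 0.36065 = 309.34875 / 0.36065 ≈ 857.75
  x_4 = (0.07600·195 + 0.08400·180 + 0.14750·150 + 0.46700·180) / 0.36065 = 136.125 / 0.36065 ≈ 377.44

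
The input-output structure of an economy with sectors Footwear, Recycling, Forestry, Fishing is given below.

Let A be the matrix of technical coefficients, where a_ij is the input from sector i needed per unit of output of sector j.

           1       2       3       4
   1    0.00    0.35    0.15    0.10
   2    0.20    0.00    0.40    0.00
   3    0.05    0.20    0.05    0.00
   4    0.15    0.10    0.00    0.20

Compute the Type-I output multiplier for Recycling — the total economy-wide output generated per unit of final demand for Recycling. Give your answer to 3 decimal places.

m_2 = 2.224

I − A =
  [   1.00    -0.35    -0.15    -0.10]
  [  -0.20     1.00    -0.40     0.00]
  [  -0.05    -0.20     0.95     0.00]
  [  -0.15    -0.10     0.00     0.80]
Compute the cofactors C_ij = (−1)^(i+j)·(3×3 minor ij) of I−A; the adjugate is their transpose:
adj(I−A) = Cᵀ =
  [ 0.696000   0.299500   0.236000   0.087000]
  [ 0.168000   0.739750   0.338000   0.021000]
  [ 0.072000   0.171500   0.727000   0.009000]
  [ 0.151500   0.148625   0.086500   0.783000]
det(I−A) = Σ_j (I−A)_1j·C_1j = (1.00)(0.696000) + (-0.35)(0.168000) + (-0.15)(0.072000) + (-0.10)(0.151500) = 0.61125
(I − A)⁻¹ = adj(I−A) / det(I−A) ≈
  [   1.1387     0.4900     0.3861     0.1423]
  [   0.2748     1.2102     0.5530     0.0344]
  [   0.1178     0.2806     1.1894     0.0147]
  [   0.2479     0.2431     0.1415     1.2810]
The output multiplier for sector j is the column-j sum of the Leontief inverse (I − A)⁻¹ = adj(I−A) / det(I−A).
Column 2 of adj(I−A): (0.299500, 0.739750, 0.171500, 0.148625); det(I−A) = 0.61125.
m_2 = (0.299500 + 0.739750 + 0.171500 + 0.148625) / 0.61125 = 1.359375 / 0.61125 ≈ 2.224.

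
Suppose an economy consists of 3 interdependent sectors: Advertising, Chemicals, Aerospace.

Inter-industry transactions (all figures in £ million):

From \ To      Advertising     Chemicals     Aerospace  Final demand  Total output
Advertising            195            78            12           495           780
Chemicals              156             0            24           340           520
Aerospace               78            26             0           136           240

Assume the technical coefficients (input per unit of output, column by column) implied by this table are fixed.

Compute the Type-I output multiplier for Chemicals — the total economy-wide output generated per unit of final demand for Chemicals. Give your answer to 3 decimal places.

m_2 = 1.339

Technical coefficients a_ij = z_ij / X_j:
  a_11 = 195/780 = 0.25, a_21 = 156/780 = 0.20, a_31 = 78/780 = 0.10
  a_12 = 78/520 = 0.15, a_22 = 0/520 = 0.00, a_32 = 26/520 = 0.05
  a_13 = 12/240 = 0.05, a_23 = 24/240 = 0.10, a_33 = 0/240 = 0.00
I − A =
  [   0.75    -0.15    -0.05]
  [  -0.20     1.00    -0.10]
  [  -0.10    -0.05     1.00]
Cofactors of I−A, C_ij = (−1)^(i+j)·(minor ij) (rows/columns in the sector order above):
  C_11 = (1.00)(1.00) − (-0.10)(-0.05) = 0.9950
  C_12 = −[(-0.20)(1.00) − (-0.10)(-0.10)] = 0.2100
  C_13 = (-0.20)(-0.05) − (1.00)(-0.10) = 0.1100
  C_21 = −[(-0.15)(1.00) − (-0.05)(-0.05)] = 0.1525
  C_22 = (0.75)(1.00) − (-0.05)(-0.10) = 0.7450
  C_23 = −[(0.75)(-0.05) − (-0.15)(-0.10)] = 0.0525
  C_31 = (-0.15)(-0.10) − (-0.05)(1.00) = 0.0650
  C_32 = −[(0.75)(-0.10) − (-0.05)(-0.20)] = 0.0850
  C_33 = (0.75)(1.00) − (-0.15)(-0.20) = 0.7200
det(I−A) = Σ_j (I−A)_1j·C_1j = (0.75)(0.9950) + (-0.15)(0.2100) + (-0.05)(0.1100) = 0.70925
adj(I−A) = Cᵀ =
  [ 0.9950   0.1525   0.0650]
  [ 0.2100   0.7450   0.0850]
  [ 0.1100   0.0525   0.7200]
(I − A)⁻¹ = adj(I−A) / det(I−A) ≈
  [   1.4029     0.2150     0.0916]
  [   0.2961     1.0504     0.1198]
  [   0.1551     0.0740     1.0152]
The output multiplier for sector j is the column-j sum of the Leontief inverse (I − A)⁻¹ = adj(I−A) / det(I−A).
Column 2 of adj(I−A): (0.1525, 0.7450, 0.0525); det(I−A) = 0.70925.
m_2 = (0.1525 + 0.7450 + 0.0525) / 0.70925 = 0.95 / 0.70925 ≈ 1.339.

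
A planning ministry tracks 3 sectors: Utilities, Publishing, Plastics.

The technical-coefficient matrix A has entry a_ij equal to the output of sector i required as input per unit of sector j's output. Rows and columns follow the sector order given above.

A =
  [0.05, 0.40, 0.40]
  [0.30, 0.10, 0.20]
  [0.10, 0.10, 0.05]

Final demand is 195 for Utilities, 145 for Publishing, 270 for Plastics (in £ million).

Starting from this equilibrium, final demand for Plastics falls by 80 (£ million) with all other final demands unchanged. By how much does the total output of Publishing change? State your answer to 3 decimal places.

Δx_2 = -39.791

I − A =
  [   0.95    -0.40    -0.40]
  [  -0.30     0.90    -0.20]
  [  -0.10    -0.10     0.95]
Cofactors of I−A, C_ij = (−1)^(i+j)·(minor ij) (rows/columns in the sector order above):
  C_11 = (0.90)(0.95) − (-0.20)(-0.10) = 0.8350
  C_12 = −[(-0.30)(0.95) − (-0.20)(-0.10)] = 0.3050
  C_13 = (-0.30)(-0.10) − (0.90)(-0.10) = 0.1200
  C_21 = −[(-0.40)(0.95) − (-0.40)(-0.10)] = 0.4200
  C_22 = (0.95)(0.95) − (-0.40)(-0.10) = 0.8625
  C_23 = −[(0.95)(-0.10) − (-0.40)(-0.10)] = 0.1350
  C_31 = (-0.40)(-0.20) − (-0.40)(0.90) = 0.4400
  C_32 = −[(0.95)(-0.20) − (-0.40)(-0.30)] = 0.3100
  C_33 = (0.95)(0.90) − (-0.40)(-0.30) = 0.7350
det(I−A) = Σ_j (I−A)_1j·C_1j = (0.95)(0.8350) + (-0.40)(0.3050) + (-0.40)(0.1200) = 0.62325
adj(I−A) = Cᵀ =
  [ 0.8350   0.4200   0.4400]
  [ 0.3050   0.8625   0.3100]
  [ 0.1200   0.1350   0.7350]
(I − A)⁻¹ = adj(I−A) / det(I−A) ≈
  [   1.3398     0.6739     0.7060]
  [   0.4894     1.3839     0.4974]
  [   0.1925     0.2166     1.1793]
Δx = (I − A)⁻¹ Δd with Δd having -80 in the Plastics component and 0 elsewhere.
So Δx_2 = L_23 · (-80), where L_23 = adj(I−A)_23 / det(I−A) = 0.3100 / 0.62325.
Δx_2 = 0.3100 × (-80) / 0.62325 = -24.80 / 0.62325 ≈ -39.791.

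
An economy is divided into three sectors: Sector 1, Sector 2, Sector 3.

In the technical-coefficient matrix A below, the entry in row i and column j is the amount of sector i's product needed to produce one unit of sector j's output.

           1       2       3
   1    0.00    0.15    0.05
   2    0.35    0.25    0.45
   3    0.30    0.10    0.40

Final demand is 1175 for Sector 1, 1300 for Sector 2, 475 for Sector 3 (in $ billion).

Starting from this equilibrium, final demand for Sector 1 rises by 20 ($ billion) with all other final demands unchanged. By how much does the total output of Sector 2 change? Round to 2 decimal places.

Δx_2 = 20.28

I − A =
  [   1.00    -0.15    -0.05]
  [  -0.35     0.75    -0.45]
  [  -0.30    -0.10     0.60]
Cofactors of I−A, C_ij = (−1)^(i+j)·(minor ij) (rows/columns in the sector order above):
  C_11 = (0.75)(0.60) − (-0.45)(-0.10) = 0.4050
  C_12 = −[(-0.35)(0.60) − (-0.45)(-0.30)] = 0.3450
  C_13 = (-0.35)(-0.10) − (0.75)(-0.30) = 0.2600
  C_21 = −[(-0.15)(0.60) − (-0.05)(-0.10)] = 0.0950
  C_22 = (1.00)(0.60) − (-0.05)(-0.30) = 0.5850
  C_23 = −[(1.00)(-0.10) − (-0.15)(-0.30)] = 0.1450
  C_31 = (-0.15)(-0.45) − (-0.05)(0.75) = 0.1050
  C_32 = −[(1.00)(-0.45) − (-0.05)(-0.35)] = 0.4675
  C_33 = (1.00)(0.75) − (-0.15)(-0.35) = 0.6975
det(I−A) = Σ_j (I−A)_1j·C_1j = (1.00)(0.4050) + (-0.15)(0.3450) + (-0.05)(0.2600) = 0.34025
adj(I−A) = Cᵀ =
  [ 0.4050   0.0950   0.1050]
  [ 0.3450   0.5850   0.4675]
  [ 0.2600   0.1450   0.6975]
(I − A)⁻¹ = adj(I−A) / det(I−A) ≈
  [   1.1903     0.2792     0.3086]
  [   1.0140     1.7193     1.3740]
  [   0.7641     0.4262     2.0500]
Δx = (I − A)⁻¹ Δd with Δd having +20 in the Sector 1 component and 0 elsewhere.
So Δx_2 = L_21 · (+20), where L_21 = adj(I−A)_21 / det(I−A) = 0.3450 / 0.34025.
Δx_2 = 0.3450 × (+20) / 0.34025 = 6.90 / 0.34025 ≈ 20.28.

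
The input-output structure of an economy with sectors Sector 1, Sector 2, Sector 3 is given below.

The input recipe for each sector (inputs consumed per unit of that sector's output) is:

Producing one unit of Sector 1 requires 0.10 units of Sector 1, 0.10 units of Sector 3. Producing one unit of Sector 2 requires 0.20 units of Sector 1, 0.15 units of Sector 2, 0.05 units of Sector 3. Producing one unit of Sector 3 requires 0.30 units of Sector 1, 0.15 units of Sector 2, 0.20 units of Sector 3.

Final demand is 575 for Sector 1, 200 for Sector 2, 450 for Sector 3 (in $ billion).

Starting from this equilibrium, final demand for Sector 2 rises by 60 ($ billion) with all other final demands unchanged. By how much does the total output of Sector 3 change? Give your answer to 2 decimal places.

Δx_3 = 6.76

I − A =
  [   0.90    -0.20    -0.30]
  [   0.00     0.85    -0.15]
  [  -0.10    -0.05     0.80]
Cofactors of I−A, C_ij = (−1)^(i+j)·(minor ij) (rows/columns in the sector order above):
  C_11 = (0.85)(0.80) − (-0.15)(-0.05) = 0.6725
  C_12 = −[(0.00)(0.80) − (-0.15)(-0.10)] = 0.0150
  C_13 = (0.00)(-0.05) − (0.85)(-0.10) = 0.0850
  C_21 = −[(-0.20)(0.80) − (-0.30)(-0.05)] = 0.1750
  C_22 = (0.90)(0.80) − (-0.30)(-0.10) = 0.6900
  C_23 = −[(0.90)(-0.05) − (-0.20)(-0.10)] = 0.0650
  C_31 = (-0.20)(-0.15) − (-0.30)(0.85) = 0.2850
  C_32 = −[(0.90)(-0.15) − (-0.30)(0.00)] = 0.1350
  C_33 = (0.90)(0.85) − (-0.20)(0.00) = 0.7650
det(I−A) = Σ_j (I−A)_1j·C_1j = (0.90)(0.6725) + (-0.20)(0.0150) + (-0.30)(0.0850) = 0.57675
adj(I−A) = Cᵀ =
  [ 0.6725   0.1750   0.2850]
  [ 0.0150   0.6900   0.1350]
  [ 0.0850   0.0650   0.7650]
(I − A)⁻¹ = adj(I−A) / det(I−A) ≈
  [   1.1660     0.3034     0.4941]
  [   0.0260     1.1964     0.2341]
  [   0.1474     0.1127     1.3264]
Δx = (I − A)⁻¹ Δd with Δd having +60 in the Sector 2 component and 0 elsewhere.
So Δx_3 = L_32 · (+60), where L_32 = adj(I−A)_32 / det(I−A) = 0.0650 / 0.57675.
Δx_3 = 0.0650 × (+60) / 0.57675 = 3.90 / 0.57675 ≈ 6.76.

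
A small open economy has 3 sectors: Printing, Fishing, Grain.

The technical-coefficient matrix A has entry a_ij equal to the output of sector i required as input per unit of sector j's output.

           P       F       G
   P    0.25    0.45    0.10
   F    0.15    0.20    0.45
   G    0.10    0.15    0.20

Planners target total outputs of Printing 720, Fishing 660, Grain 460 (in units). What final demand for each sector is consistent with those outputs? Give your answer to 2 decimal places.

d_P = 197.00, d_F = 213.00, d_G = 197.00

I − A =
  [   0.75    -0.45    -0.10]
  [  -0.15     0.80    -0.45]
  [  -0.10    -0.15     0.80]
d = (I − A) x:
  d_P = (+0.75)·720 + (-0.45)·660 + (-0.10)·460 = 197.00
  d_F = (-0.15)·720 + (+0.80)·660 + (-0.45)·460 = 213.00
  d_G = (-0.10)·720 + (-0.15)·660 + (+0.80)·460 = 197.00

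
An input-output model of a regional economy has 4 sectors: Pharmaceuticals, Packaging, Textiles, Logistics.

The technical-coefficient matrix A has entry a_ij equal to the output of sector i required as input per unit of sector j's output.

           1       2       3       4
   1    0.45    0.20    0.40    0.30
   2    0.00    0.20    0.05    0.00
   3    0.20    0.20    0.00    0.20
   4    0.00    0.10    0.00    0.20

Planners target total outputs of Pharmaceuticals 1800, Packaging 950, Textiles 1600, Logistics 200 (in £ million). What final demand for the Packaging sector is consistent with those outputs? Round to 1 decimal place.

d_2 = 680.0

I − A =
  [   0.55    -0.20    -0.40    -0.30]
  [   0.00     0.80    -0.05     0.00]
  [  -0.20    -0.20     1.00    -0.20]
  [   0.00    -0.10     0.00     0.80]
d = (I − A) x:
  d_1 = (+0.55)·1800 + (-0.20)·950 + (-0.40)·1600 + (-0.30)·200 = 100.0
  d_2 = (+0.00)·1800 + (+0.80)·950 + (-0.05)·1600 + (+0.00)·200 = 680.0
  d_3 = (-0.20)·1800 + (-0.20)·950 + (+1.00)·1600 + (-0.20)·200 = 1010.0
  d_4 = (+0.00)·1800 + (-0.10)·950 + (+0.00)·1600 + (+0.80)·200 = 65.0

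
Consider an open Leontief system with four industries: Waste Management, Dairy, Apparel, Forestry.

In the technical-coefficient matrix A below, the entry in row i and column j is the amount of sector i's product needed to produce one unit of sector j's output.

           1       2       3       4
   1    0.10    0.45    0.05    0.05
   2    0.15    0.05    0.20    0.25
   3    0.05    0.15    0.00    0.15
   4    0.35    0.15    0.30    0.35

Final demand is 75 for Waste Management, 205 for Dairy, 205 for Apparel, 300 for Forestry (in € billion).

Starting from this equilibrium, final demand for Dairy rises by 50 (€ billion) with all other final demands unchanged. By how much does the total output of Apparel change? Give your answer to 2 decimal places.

Δx_3 = 21.28

I − A =
  [   0.90    -0.45    -0.05    -0.05]
  [  -0.15     0.95    -0.20    -0.25]
  [  -0.05    -0.15     1.00    -0.15]
  [  -0.35    -0.15    -0.30     0.65]
Compute the cofactors C_ij = (−1)^(i+j)·(3×3 minor ij) of I−A; the adjugate is their transpose:
adj(I−A) = Cᵀ =
  [ 0.5020   0.2880   0.1370   0.1810]
  [ 0.1990   0.5220   0.1925   0.2605]
  [ 0.1100   0.1440   0.4210   0.1610]
  [ 0.3670   0.3420   0.3125   0.7525]
det(I−A) = Σ_j (I−A)_1j·C_1j = (0.90)(0.5020) + (-0.45)(0.1990) + (-0.05)(0.1100) + (-0.05)(0.3670) = 0.3384
(I − A)⁻¹ = adj(I−A) / det(I−A) ≈
  [   1.4835     0.8511     0.4048     0.5349]
  [   0.5881     1.5426     0.5689     0.7698]
  [   0.3251     0.4255     1.2441     0.4758]
  [   1.0845     1.0106     0.9235     2.2237]
Δx = (I − A)⁻¹ Δd with Δd having +50 in the Dairy component and 0 elsewhere.
So Δx_3 = L_32 · (+50), where L_32 = adj(I−A)_32 / det(I−A) = 0.1440 / 0.3384.
Δx_3 = 0.1440 × (+50) / 0.3384 = 7.20 / 0.3384 ≈ 21.28.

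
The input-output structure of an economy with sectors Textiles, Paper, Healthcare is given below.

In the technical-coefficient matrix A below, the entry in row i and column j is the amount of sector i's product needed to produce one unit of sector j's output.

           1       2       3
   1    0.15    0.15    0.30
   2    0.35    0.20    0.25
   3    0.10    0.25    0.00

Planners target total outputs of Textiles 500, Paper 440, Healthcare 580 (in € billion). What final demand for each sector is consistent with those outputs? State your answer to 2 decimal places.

I − A =
  [   0.85    -0.15    -0.30]
  [  -0.35     0.80    -0.25]
  [  -0.10    -0.25     1.00]
d = (I − A) x:
  d_1 = (+0.85)·500 + (-0.15)·440 + (-0.30)·580 = 185.00
  d_2 = (-0.35)·500 + (+0.80)·440 + (-0.25)·580 = 32.00
  d_3 = (-0.10)·500 + (-0.25)·440 + (+1.00)·580 = 420.00

d_1 = 185.00, d_2 = 32.00, d_3 = 420.00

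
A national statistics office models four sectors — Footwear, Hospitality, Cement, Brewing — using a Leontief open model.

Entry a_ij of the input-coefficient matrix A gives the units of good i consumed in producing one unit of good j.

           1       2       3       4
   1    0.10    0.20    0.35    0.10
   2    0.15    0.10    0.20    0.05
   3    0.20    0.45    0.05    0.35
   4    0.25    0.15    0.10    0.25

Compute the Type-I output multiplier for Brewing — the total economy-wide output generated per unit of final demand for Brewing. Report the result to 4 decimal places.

I − A =
  [   0.90    -0.20    -0.35    -0.10]
  [  -0.15     0.90    -0.20    -0.05]
  [  -0.20    -0.45     0.95    -0.35]
  [  -0.25    -0.15    -0.10     0.75]
Compute the cofactors C_ij = (−1)^(i+j)·(3×3 minor ij) of I−A; the adjugate is their transpose:
adj(I−A) = Cᵀ =
  [ 0.522375   0.290750   0.276625   0.218125]
  [ 0.162000   0.500875   0.179750   0.138875]
  [ 0.276375   0.390250   0.551000   0.320000]
  [ 0.243375   0.249125   0.201625   0.565375]
det(I−A) = Σ_j (I−A)_1j·C_1j = (0.90)(0.522375) + (-0.20)(0.162000) + (-0.35)(0.276375) + (-0.10)(0.243375) = 0.31666875
(I − A)⁻¹ = adj(I−A) / det(I−A) ≈
  [   1.64959     0.91815     0.87355     0.68881]
  [   0.51158     1.58170     0.56763     0.43855]
  [   0.87276     1.23236     1.73999     1.01052]
  [   0.76855     0.78671     0.63671     1.78538]
The output multiplier for sector j is the column-j sum of the Leontief inverse (I − A)⁻¹ = adj(I−A) / det(I−A).
Column 4 of adj(I−A): (0.218125, 0.138875, 0.320000, 0.565375); det(I−A) = 0.31666875.
m_4 = (0.218125 + 0.138875 + 0.320000 + 0.565375) / 0.31666875 = 1.242375 / 0.31666875 ≈ 3.9233.

m_4 = 3.9233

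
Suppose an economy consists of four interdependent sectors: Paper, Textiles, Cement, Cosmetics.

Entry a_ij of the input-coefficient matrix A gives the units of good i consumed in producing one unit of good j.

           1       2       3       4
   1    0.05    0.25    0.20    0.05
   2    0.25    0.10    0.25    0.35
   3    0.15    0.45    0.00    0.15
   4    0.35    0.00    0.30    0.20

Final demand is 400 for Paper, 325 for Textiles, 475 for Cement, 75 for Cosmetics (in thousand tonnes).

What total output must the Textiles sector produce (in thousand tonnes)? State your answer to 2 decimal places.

x_2 = 1622.89

I − A =
  [   0.95    -0.25    -0.20    -0.05]
  [  -0.25     0.90    -0.25    -0.35]
  [  -0.15    -0.45     1.00    -0.15]
  [  -0.35     0.00    -0.30     0.80]
Compute the cofactors C_ij = (−1)^(i+j)·(3×3 minor ij) of I−A; the adjugate is their transpose:
adj(I−A) = Cᵀ =
  [ 0.542250   0.267500   0.233750   0.194750]
  [ 0.370125   0.663000   0.353625   0.379500]
  [ 0.300375   0.377250   0.587625   0.294000]
  [ 0.349875   0.258500   0.322625   0.626750]
det(I−A) = Σ_j (I−A)_1j·C_1j = (0.95)(0.542250) + (-0.25)(0.370125) + (-0.20)(0.300375) + (-0.05)(0.349875) = 0.3450375
(I − A)⁻¹ = adj(I−A) / det(I−A) ≈
  [   1.5716     0.7753     0.6775     0.5644]
  [   1.0727     1.9215     1.0249     1.0999]
  [   0.8706     1.0934     1.7031     0.8521]
  [   1.0140     0.7492     0.9350     1.8165]
x = (I − A)⁻¹ d = adj(I−A)·d / det(I−A), with det(I−A) = 0.3450375:
  x_1 = (0.542250·400 + 0.267500·325 + 0.233750·475 + 0.194750·75) / 0.3450375 = 429.475 / 0.3450375 ≈ 1244.72
  x_2 = (0.370125·400 + 0.663000·325 + 0.353625·475 + 0.379500·75) / 0.3450375 = 559.959375 / 0.3450375 ≈ 1622.89
  x_3 = (0.300375·400 + 0.377250·325 + 0.587625·475 + 0.294000·75) / 0.3450375 = 543.928125 / 0.3450375 ≈ 1576.43
  x_4 = (0.349875·400 + 0.258500·325 + 0.322625·475 + 0.626750·75) / 0.3450375 = 424.215625 / 0.3450375 ≈ 1229.48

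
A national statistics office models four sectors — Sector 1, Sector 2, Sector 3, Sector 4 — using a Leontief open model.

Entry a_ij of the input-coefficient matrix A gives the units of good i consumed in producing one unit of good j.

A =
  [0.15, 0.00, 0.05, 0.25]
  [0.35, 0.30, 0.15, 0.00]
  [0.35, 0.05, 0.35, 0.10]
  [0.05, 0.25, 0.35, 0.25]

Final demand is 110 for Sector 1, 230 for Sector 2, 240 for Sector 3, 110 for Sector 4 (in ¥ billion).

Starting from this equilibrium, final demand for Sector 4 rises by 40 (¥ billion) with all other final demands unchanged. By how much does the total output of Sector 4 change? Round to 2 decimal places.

I − A =
  [   0.85     0.00    -0.05    -0.25]
  [  -0.35     0.70    -0.15     0.00]
  [  -0.35    -0.05     0.65    -0.10]
  [  -0.05    -0.25    -0.35     0.75]
Compute the cofactors C_ij = (−1)^(i+j)·(3×3 minor ij) of I−A; the adjugate is their transpose:
adj(I−A) = Cᵀ =
  [ 0.307375   0.048125   0.096875   0.115375]
  [ 0.198500   0.332500   0.137500   0.084500]
  [ 0.209125   0.074375   0.415625   0.125125]
  [ 0.184250   0.148750   0.246250   0.367250]
det(I−A) = Σ_j (I−A)_1j·C_1j = (0.85)(0.307375) + (0.00)(0.198500) + (-0.05)(0.209125) + (-0.25)(0.184250) = 0.20475
(I − A)⁻¹ = adj(I−A) / det(I−A) ≈
  [   1.5012     0.2350     0.4731     0.5635]
  [   0.9695     1.6239     0.6716     0.4127]
  [   1.0214     0.3632     2.0299     0.6111]
  [   0.8999     0.7265     1.2027     1.7937]
Δx = (I − A)⁻¹ Δd with Δd having +40 in the Sector 4 component and 0 elsewhere.
So Δx_4 = L_44 · (+40), where L_44 = adj(I−A)_44 / det(I−A) = 0.367250 / 0.20475.
Δx_4 = 0.367250 × (+40) / 0.20475 = 14.69 / 0.20475 ≈ 71.75.

Δx_4 = 71.75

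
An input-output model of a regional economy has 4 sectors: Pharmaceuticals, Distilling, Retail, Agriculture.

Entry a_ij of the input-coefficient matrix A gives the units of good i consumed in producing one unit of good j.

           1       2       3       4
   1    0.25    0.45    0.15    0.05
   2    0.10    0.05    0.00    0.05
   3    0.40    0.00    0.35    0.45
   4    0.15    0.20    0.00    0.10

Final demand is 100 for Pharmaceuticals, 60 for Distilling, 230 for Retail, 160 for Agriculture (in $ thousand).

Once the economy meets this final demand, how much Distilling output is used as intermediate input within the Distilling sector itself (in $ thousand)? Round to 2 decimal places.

I − A =
  [   0.75    -0.45    -0.15    -0.05]
  [  -0.10     0.95     0.00    -0.05]
  [  -0.40     0.00     0.65    -0.45]
  [  -0.15    -0.20     0.00     0.90]
Compute the cofactors C_ij = (−1)^(i+j)·(3×3 minor ij) of I−A; the adjugate is their transpose:
adj(I−A) = Cᵀ =
  [ 0.549250   0.283250   0.126750   0.109625]
  [ 0.063375   0.369750   0.014625   0.031375]
  [ 0.411125   0.263875   0.581750   0.328375]
  [ 0.105625   0.129375   0.024375   0.376875]
det(I−A) = Σ_j (I−A)_1j·C_1j = (0.75)(0.549250) + (-0.45)(0.063375) + (-0.15)(0.411125) + (-0.05)(0.105625) = 0.31646875
(I − A)⁻¹ = adj(I−A) / det(I−A) ≈
  [   1.7356     0.8950     0.4005     0.3464]
  [   0.2003     1.1684     0.0462     0.0991]
  [   1.2991     0.8338     1.8383     1.0376]
  [   0.3338     0.4088     0.0770     1.1909]
First solve x = (I − A)⁻¹ d = adj(I−A)·d / det(I−A); in particular x_2 = (0.063375·100 + 0.369750·60 + 0.014625·230 + 0.031375·160) / 0.31646875 = 36.90625 / 0.31646875 ≈ 116.6189.
Intermediate flow from 2 to 2: z_22 = a_22 · x_2 = 0.05 × 36.90625 / 0.31646875 = 1.8453125 / 0.31646875 ≈ 5.83.

z_22 = 5.83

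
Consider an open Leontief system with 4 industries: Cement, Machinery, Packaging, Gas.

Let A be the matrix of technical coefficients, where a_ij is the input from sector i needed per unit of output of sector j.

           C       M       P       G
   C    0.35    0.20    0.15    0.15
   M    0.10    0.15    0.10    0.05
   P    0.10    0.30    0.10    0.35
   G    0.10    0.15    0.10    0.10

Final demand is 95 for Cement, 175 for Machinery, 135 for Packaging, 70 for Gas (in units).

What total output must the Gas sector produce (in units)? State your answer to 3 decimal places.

I − A =
  [   0.65    -0.20    -0.15    -0.15]
  [  -0.10     0.85    -0.10    -0.05]
  [  -0.10    -0.30     0.90    -0.35]
  [  -0.10    -0.15    -0.10     0.90]
Compute the cofactors C_ij = (−1)^(i+j)·(3×3 minor ij) of I−A; the adjugate is their transpose:
adj(I−A) = Cᵀ =
  [ 0.618250   0.228125   0.147625   0.173125]
  [ 0.095000   0.470000   0.076000   0.071500]
  [ 0.139250   0.232375   0.458375   0.214375]
  [ 0.100000   0.129500   0.080000   0.440500]
det(I−A) = Σ_j (I−A)_1j·C_1j = (0.65)(0.618250) + (-0.20)(0.095000) + (-0.15)(0.139250) + (-0.15)(0.100000) = 0.346975
(I − A)⁻¹ = adj(I−A) / det(I−A) ≈
  [   1.7818     0.6575     0.4255     0.4990]
  [   0.2738     1.3546     0.2190     0.2061]
  [   0.4013     0.6697     1.3211     0.6178]
  [   0.2882     0.3732     0.2306     1.2695]
x = (I − A)⁻¹ d = adj(I−A)·d / det(I−A), with det(I−A) = 0.346975:
  x_C = (0.618250·95 + 0.228125·175 + 0.147625·135 + 0.173125·70) / 0.346975 = 130.70375 / 0.346975 ≈ 376.695
  x_M = (0.095000·95 + 0.470000·175 + 0.076000·135 + 0.071500·70) / 0.346975 = 106.54 / 0.346975 ≈ 307.054
  x_P = (0.139250·95 + 0.232375·175 + 0.458375·135 + 0.214375·70) / 0.346975 = 130.78125 / 0.346975 ≈ 376.918
  x_G = (0.100000·95 + 0.129500·175 + 0.080000·135 + 0.440500·70) / 0.346975 = 73.7975 / 0.346975 ≈ 212.688

x_G = 212.688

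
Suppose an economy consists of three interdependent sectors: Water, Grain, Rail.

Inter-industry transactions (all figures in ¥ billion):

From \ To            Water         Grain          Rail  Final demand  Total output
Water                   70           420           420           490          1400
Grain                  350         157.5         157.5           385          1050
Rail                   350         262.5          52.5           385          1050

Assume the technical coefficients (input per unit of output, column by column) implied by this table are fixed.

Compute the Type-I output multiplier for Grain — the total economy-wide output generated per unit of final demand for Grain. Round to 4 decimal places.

Technical coefficients a_ij = z_ij / X_j:
  a_WW = 70/1400 = 0.05, a_GW = 350/1400 = 0.25, a_RW = 350/1400 = 0.25
  a_WG = 420/1050 = 0.40, a_GG = 157.5/1050 = 0.15, a_RG = 262.5/1050 = 0.25
  a_WR = 420/1050 = 0.40, a_GR = 157.5/1050 = 0.15, a_RR = 52.5/1050 = 0.05
I − A =
  [   0.95    -0.40    -0.40]
  [  -0.25     0.85    -0.15]
  [  -0.25    -0.25     0.95]
Cofactors of I−A, C_ij = (−1)^(i+j)·(minor ij) (rows/columns in the sector order above):
  C_11 = (0.85)(0.95) − (-0.15)(-0.25) = 0.7700
  C_12 = −[(-0.25)(0.95) − (-0.15)(-0.25)] = 0.2750
  C_13 = (-0.25)(-0.25) − (0.85)(-0.25) = 0.2750
  C_21 = −[(-0.40)(0.95) − (-0.40)(-0.25)] = 0.4800
  C_22 = (0.95)(0.95) − (-0.40)(-0.25) = 0.8025
  C_23 = −[(0.95)(-0.25) − (-0.40)(-0.25)] = 0.3375
  C_31 = (-0.40)(-0.15) − (-0.40)(0.85) = 0.4000
  C_32 = −[(0.95)(-0.15) − (-0.40)(-0.25)] = 0.2425
  C_33 = (0.95)(0.85) − (-0.40)(-0.25) = 0.7075
det(I−A) = Σ_j (I−A)_1j·C_1j = (0.95)(0.7700) + (-0.40)(0.2750) + (-0.40)(0.2750) = 0.5115
adj(I−A) = Cᵀ =
  [ 0.7700   0.4800   0.4000]
  [ 0.2750   0.8025   0.2425]
  [ 0.2750   0.3375   0.7075]
(I − A)⁻¹ = adj(I−A) / det(I−A) ≈
  [   1.50538     0.93842     0.78201]
  [   0.53763     1.56891     0.47410]
  [   0.53763     0.65982     1.38319]
The output multiplier for sector j is the column-j sum of the Leontief inverse (I − A)⁻¹ = adj(I−A) / det(I−A).
Column G of adj(I−A): (0.4800, 0.8025, 0.3375); det(I−A) = 0.5115.
m_G = (0.4800 + 0.8025 + 0.3375) / 0.5115 = 1.62 / 0.5115 ≈ 3.1672.

m_G = 3.1672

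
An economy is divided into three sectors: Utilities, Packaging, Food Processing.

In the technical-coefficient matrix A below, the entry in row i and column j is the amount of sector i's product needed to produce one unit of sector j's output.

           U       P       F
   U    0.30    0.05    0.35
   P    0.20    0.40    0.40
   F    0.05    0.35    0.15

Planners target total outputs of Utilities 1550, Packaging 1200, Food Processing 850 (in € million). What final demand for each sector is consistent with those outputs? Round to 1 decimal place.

d_U = 727.5, d_P = 70.0, d_F = 225.0

I − A =
  [   0.70    -0.05    -0.35]
  [  -0.20     0.60    -0.40]
  [  -0.05    -0.35     0.85]
d = (I − A) x:
  d_U = (+0.70)·1550 + (-0.05)·1200 + (-0.35)·850 = 727.5
  d_P = (-0.20)·1550 + (+0.60)·1200 + (-0.40)·850 = 70.0
  d_F = (-0.05)·1550 + (-0.35)·1200 + (+0.85)·850 = 225.0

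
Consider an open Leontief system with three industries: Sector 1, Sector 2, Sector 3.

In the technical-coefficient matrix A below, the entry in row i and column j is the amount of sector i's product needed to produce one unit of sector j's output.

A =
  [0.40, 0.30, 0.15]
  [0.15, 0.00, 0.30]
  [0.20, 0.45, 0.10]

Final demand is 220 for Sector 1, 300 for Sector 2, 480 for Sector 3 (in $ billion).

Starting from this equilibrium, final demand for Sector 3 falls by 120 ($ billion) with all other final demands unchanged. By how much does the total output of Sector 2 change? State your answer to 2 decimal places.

Δx_2 = -67.43

I − A =
  [   0.60    -0.30    -0.15]
  [  -0.15     1.00    -0.30]
  [  -0.20    -0.45     0.90]
Cofactors of I−A, C_ij = (−1)^(i+j)·(minor ij) (rows/columns in the sector order above):
  C_11 = (1.00)(0.90) − (-0.30)(-0.45) = 0.7650
  C_12 = −[(-0.15)(0.90) − (-0.30)(-0.20)] = 0.1950
  C_13 = (-0.15)(-0.45) − (1.00)(-0.20) = 0.2675
  C_21 = −[(-0.30)(0.90) − (-0.15)(-0.45)] = 0.3375
  C_22 = (0.60)(0.90) − (-0.15)(-0.20) = 0.5100
  C_23 = −[(0.60)(-0.45) − (-0.30)(-0.20)] = 0.3300
  C_31 = (-0.30)(-0.30) − (-0.15)(1.00) = 0.2400
  C_32 = −[(0.60)(-0.30) − (-0.15)(-0.15)] = 0.2025
  C_33 = (0.60)(1.00) − (-0.30)(-0.15) = 0.5550
det(I−A) = Σ_j (I−A)_1j·C_1j = (0.60)(0.7650) + (-0.30)(0.1950) + (-0.15)(0.2675) = 0.360375
adj(I−A) = Cᵀ =
  [ 0.7650   0.3375   0.2400]
  [ 0.1950   0.5100   0.2025]
  [ 0.2675   0.3300   0.5550]
(I − A)⁻¹ = adj(I−A) / det(I−A) ≈
  [   2.1228     0.9365     0.6660]
  [   0.5411     1.4152     0.5619]
  [   0.7423     0.9157     1.5401]
Δx = (I − A)⁻¹ Δd with Δd having -120 in the Sector 3 component and 0 elsewhere.
So Δx_2 = L_23 · (-120), where L_23 = adj(I−A)_23 / det(I−A) = 0.2025 / 0.360375.
Δx_2 = 0.2025 × (-120) / 0.360375 = -24.30 / 0.360375 ≈ -67.43.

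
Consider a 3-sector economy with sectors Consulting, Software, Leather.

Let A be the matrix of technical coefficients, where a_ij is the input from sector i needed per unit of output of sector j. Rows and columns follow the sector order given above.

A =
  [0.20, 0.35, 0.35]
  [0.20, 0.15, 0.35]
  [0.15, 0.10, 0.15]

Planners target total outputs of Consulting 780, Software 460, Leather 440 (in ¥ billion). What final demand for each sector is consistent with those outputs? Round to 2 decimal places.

d_C = 309.00, d_S = 81.00, d_L = 211.00

I − A =
  [   0.80    -0.35    -0.35]
  [  -0.20     0.85    -0.35]
  [  -0.15    -0.10     0.85]
d = (I − A) x:
  d_C = (+0.80)·780 + (-0.35)·460 + (-0.35)·440 = 309.00
  d_S = (-0.20)·780 + (+0.85)·460 + (-0.35)·440 = 81.00
  d_L = (-0.15)·780 + (-0.10)·460 + (+0.85)·440 = 211.00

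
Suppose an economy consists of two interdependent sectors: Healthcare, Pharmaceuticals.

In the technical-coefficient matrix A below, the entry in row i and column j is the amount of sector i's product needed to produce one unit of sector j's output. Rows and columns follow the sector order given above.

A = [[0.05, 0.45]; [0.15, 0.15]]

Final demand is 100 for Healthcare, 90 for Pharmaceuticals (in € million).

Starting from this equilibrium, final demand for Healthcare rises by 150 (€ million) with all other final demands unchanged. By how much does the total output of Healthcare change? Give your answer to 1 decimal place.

I − A =
  [   0.95    -0.45]
  [  -0.15     0.85]
det(I−A) = (0.95)(0.85) − (-0.45)(-0.15) = 0.7400
adj(I−A) = [[0.85, 0.45], [0.15, 0.95]]
(I − A)⁻¹ = adj(I−A) / det(I−A) ≈
  [   1.1486     0.6081]
  [   0.2027     1.2838]
Δx = (I − A)⁻¹ Δd with Δd having +150 in the Healthcare component and 0 elsewhere.
So Δx_H = L_HH · (+150), where L_HH = adj(I−A)_HH / det(I−A) = 0.85 / 0.7400.
Δx_H = 0.85 × (+150) / 0.7400 = 127.50 / 0.7400 ≈ 172.3.

Δx_H = 172.3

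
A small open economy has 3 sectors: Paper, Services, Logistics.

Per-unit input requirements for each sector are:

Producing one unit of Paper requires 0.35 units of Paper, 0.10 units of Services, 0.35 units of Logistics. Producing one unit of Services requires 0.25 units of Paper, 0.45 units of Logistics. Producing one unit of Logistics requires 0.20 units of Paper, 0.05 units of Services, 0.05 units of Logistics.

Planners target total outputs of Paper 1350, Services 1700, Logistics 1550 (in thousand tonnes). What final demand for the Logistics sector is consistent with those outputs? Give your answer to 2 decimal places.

I − A =
  [   0.65    -0.25    -0.20]
  [  -0.10     1.00    -0.05]
  [  -0.35    -0.45     0.95]
d = (I − A) x:
  d_1 = (+0.65)·1350 + (-0.25)·1700 + (-0.20)·1550 = 142.50
  d_2 = (-0.10)·1350 + (+1.00)·1700 + (-0.05)·1550 = 1487.50
  d_3 = (-0.35)·1350 + (-0.45)·1700 + (+0.95)·1550 = 235.00

d_3 = 235.00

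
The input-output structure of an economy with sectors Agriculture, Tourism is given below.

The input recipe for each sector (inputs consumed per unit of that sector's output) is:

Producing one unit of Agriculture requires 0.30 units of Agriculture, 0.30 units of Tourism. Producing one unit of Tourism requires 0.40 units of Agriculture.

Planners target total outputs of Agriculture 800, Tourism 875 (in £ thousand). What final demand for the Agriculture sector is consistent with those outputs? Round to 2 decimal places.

I − A =
  [   0.70    -0.40]
  [  -0.30     1.00]
d = (I − A) x:
  d_A = (+0.70)·800 + (-0.40)·875 = 210.00
  d_T = (-0.30)·800 + (+1.00)·875 = 635.00

d_A = 210.00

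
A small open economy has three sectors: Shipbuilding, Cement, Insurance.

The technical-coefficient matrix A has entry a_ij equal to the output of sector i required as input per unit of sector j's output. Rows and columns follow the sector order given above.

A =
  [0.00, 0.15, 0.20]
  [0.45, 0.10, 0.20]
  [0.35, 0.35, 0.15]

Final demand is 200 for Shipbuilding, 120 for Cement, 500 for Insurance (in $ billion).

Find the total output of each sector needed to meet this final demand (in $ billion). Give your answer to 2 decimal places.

I − A =
  [   1.00    -0.15    -0.20]
  [  -0.45     0.90    -0.20]
  [  -0.35    -0.35     0.85]
Cofactors of I−A, C_ij = (−1)^(i+j)·(minor ij) (rows/columns in the sector order above):
  C_11 = (0.90)(0.85) − (-0.20)(-0.35) = 0.6950
  C_12 = −[(-0.45)(0.85) − (-0.20)(-0.35)] = 0.4525
  C_13 = (-0.45)(-0.35) − (0.90)(-0.35) = 0.4725
  C_21 = −[(-0.15)(0.85) − (-0.20)(-0.35)] = 0.1975
  C_22 = (1.00)(0.85) − (-0.20)(-0.35) = 0.7800
  C_23 = −[(1.00)(-0.35) − (-0.15)(-0.35)] = 0.4025
  C_31 = (-0.15)(-0.20) − (-0.20)(0.90) = 0.2100
  C_32 = −[(1.00)(-0.20) − (-0.20)(-0.45)] = 0.2900
  C_33 = (1.00)(0.90) − (-0.15)(-0.45) = 0.8325
det(I−A) = Σ_j (I−A)_1j·C_1j = (1.00)(0.6950) + (-0.15)(0.4525) + (-0.20)(0.4725) = 0.532625
adj(I−A) = Cᵀ =
  [ 0.6950   0.1975   0.2100]
  [ 0.4525   0.7800   0.2900]
  [ 0.4725   0.4025   0.8325]
(I − A)⁻¹ = adj(I−A) / det(I−A) ≈
  [   1.3049     0.3708     0.3943]
  [   0.8496     1.4644     0.5445]
  [   0.8871     0.7557     1.5630]
x = (I − A)⁻¹ d = adj(I−A)·d / det(I−A), with det(I−A) = 0.532625:
  x_S = (0.6950·200 + 0.1975·120 + 0.2100·500) / 0.532625 = 267.70 / 0.532625 ≈ 502.61
  x_C = (0.4525·200 + 0.7800·120 + 0.2900·500) / 0.532625 = 329.10 / 0.532625 ≈ 617.88
  x_I = (0.4725·200 + 0.4025·120 + 0.8325·500) / 0.532625 = 559.05 / 0.532625 ≈ 1049.61

x_S = 502.61, x_C = 617.88, x_I = 1049.61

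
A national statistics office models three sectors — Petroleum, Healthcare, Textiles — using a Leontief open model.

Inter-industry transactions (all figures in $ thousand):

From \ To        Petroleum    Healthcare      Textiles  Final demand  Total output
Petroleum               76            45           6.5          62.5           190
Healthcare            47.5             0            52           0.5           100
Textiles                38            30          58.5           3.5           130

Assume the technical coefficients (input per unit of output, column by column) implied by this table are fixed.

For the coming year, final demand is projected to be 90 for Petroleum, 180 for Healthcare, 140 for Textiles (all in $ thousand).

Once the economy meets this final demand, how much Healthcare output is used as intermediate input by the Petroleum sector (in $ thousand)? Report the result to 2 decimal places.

z_21 = 201.79

Technical coefficients a_ij = z_ij / X_j:
  a_11 = 76/190 = 0.40, a_21 = 47.5/190 = 0.25, a_31 = 38/190 = 0.20
  a_12 = 45/100 = 0.45, a_22 = 0/100 = 0.00, a_32 = 30/100 = 0.30
  a_13 = 6.5/130 = 0.05, a_23 = 52/130 = 0.40, a_33 = 58.5/130 = 0.45
I − A =
  [   0.60    -0.45    -0.05]
  [  -0.25     1.00    -0.40]
  [  -0.20    -0.30     0.55]
Cofactors of I−A, C_ij = (−1)^(i+j)·(minor ij) (rows/columns in the sector order above):
  C_11 = (1.00)(0.55) − (-0.40)(-0.30) = 0.4300
  C_12 = −[(-0.25)(0.55) − (-0.40)(-0.20)] = 0.2175
  C_13 = (-0.25)(-0.30) − (1.00)(-0.20) = 0.2750
  C_21 = −[(-0.45)(0.55) − (-0.05)(-0.30)] = 0.2625
  C_22 = (0.60)(0.55) − (-0.05)(-0.20) = 0.3200
  C_23 = −[(0.60)(-0.30) − (-0.45)(-0.20)] = 0.2700
  C_31 = (-0.45)(-0.40) − (-0.05)(1.00) = 0.2300
  C_32 = −[(0.60)(-0.40) − (-0.05)(-0.25)] = 0.2525
  C_33 = (0.60)(1.00) − (-0.45)(-0.25) = 0.4875
det(I−A) = Σ_j (I−A)_1j·C_1j = (0.60)(0.4300) + (-0.45)(0.2175) + (-0.05)(0.2750) = 0.146375
adj(I−A) = Cᵀ =
  [ 0.4300   0.2625   0.2300]
  [ 0.2175   0.3200   0.2525]
  [ 0.2750   0.2700   0.4875]
(I − A)⁻¹ = adj(I−A) / det(I−A) ≈
  [   2.9377     1.7933     1.5713]
  [   1.4859     2.1862     1.7250]
  [   1.8787     1.8446     3.3305]
First solve x = (I − A)⁻¹ d = adj(I−A)·d / det(I−A); in particular x_1 = (0.4300·90 + 0.2625·180 + 0.2300·140) / 0.146375 = 118.15 / 0.146375 ≈ 807.1734.
Intermediate flow from 2 to 1: z_21 = a_21 · x_1 = 0.25 × 118.15 / 0.146375 = 29.5375 / 0.146375 ≈ 201.79.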